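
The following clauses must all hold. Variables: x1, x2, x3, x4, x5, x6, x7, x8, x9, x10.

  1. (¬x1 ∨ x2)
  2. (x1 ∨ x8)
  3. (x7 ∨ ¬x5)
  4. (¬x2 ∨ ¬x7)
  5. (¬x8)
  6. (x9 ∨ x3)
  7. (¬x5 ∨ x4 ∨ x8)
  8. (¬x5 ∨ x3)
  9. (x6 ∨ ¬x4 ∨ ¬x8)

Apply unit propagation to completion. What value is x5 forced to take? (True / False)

(¬x8) is a unit clause: x8 = False.
(x8 ∨ x1): since x8 = False, the clause reduces to (x1). x1 = True.
From (x2 ∨ ¬x1) and x1 = True: x2 = True.
From (¬x2 ∨ ¬x7) and x2 = True: x7 = False.
From (¬x5 ∨ x7) and x7 = False: x5 = False.

False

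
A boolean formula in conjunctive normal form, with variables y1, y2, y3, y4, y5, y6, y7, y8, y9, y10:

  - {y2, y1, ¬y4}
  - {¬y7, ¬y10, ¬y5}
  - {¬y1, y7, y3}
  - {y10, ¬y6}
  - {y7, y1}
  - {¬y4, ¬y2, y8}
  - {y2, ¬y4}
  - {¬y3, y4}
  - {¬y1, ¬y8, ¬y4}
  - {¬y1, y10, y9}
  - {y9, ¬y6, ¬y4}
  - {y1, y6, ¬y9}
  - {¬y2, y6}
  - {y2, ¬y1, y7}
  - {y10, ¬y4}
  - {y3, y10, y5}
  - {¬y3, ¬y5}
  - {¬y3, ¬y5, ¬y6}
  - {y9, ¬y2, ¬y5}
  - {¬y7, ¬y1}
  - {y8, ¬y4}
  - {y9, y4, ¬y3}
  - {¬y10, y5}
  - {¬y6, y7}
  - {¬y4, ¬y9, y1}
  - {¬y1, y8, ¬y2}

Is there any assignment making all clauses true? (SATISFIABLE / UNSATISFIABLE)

Branch on y1: take y1 = False.
  then y7 is forced to True.
For the remaining variables, y2 = False, y3 = False, y4 = False, y5 = True, y6 = False, y8 = True, y9 = False, y10 = False works.
Every clause has at least one true literal under this assignment.
So y1=F, y2=F, y3=F, y4=F, y5=T, y6=F, y7=T, y8=T, y9=F, y10=F is a satisfying assignment.

SATISFIABLE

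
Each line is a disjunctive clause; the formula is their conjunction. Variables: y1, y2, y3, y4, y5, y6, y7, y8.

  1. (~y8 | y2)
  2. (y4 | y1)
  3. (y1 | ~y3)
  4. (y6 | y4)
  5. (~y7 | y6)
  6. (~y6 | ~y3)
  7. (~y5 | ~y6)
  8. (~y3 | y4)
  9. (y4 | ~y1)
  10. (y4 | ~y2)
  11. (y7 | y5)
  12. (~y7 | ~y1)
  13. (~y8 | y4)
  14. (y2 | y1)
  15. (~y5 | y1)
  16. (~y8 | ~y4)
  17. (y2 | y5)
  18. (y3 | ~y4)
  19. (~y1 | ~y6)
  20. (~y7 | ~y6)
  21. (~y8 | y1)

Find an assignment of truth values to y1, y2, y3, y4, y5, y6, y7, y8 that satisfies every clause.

y1=T, y2=T, y3=T, y4=T, y5=T, y6=F, y7=F, y8=F

Check each clause:
  1. (y2 | ~y8) — ~y8 is true.
  2. (y4 | y1) — y1 is true.
  3. (~y3 | y1) — y1 is true.
  4. (y4 | y6) — y4 is true.
  5. (~y7 | y6) — ~y7 is true.
  6. (~y6 | ~y3) — ~y6 is true.
  7. (~y6 | ~y5) — ~y6 is true.
  8. (y4 | ~y3) — y4 is true.
  9. (y4 | ~y1) — y4 is true.
  10. (~y2 | y4) — y4 is true.
  11. (y7 | y5) — y5 is true.
  12. (~y7 | ~y1) — ~y7 is true.
  13. (y4 | ~y8) — ~y8 is true.
  14. (y1 | y2) — y1 is true.
  15. (y1 | ~y5) — y1 is true.
  16. (~y8 | ~y4) — ~y8 is true.
  17. (y2 | y5) — y2 is true.
  18. (~y4 | y3) — y3 is true.
  19. (~y1 | ~y6) — ~y6 is true.
  20. (~y7 | ~y6) — ~y7 is true.
  21. (y1 | ~y8) — ~y8 is true.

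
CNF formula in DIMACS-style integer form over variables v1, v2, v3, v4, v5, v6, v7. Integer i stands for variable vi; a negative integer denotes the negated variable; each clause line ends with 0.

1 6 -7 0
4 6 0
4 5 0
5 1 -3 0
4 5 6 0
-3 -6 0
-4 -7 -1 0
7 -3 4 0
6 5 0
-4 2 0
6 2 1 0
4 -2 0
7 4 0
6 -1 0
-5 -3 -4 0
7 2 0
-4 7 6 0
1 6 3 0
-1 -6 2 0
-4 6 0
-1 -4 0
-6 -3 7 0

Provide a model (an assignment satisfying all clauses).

v1 = F, v2 = T, v3 = F, v4 = T, v5 = T, v6 = T, v7 = T

Set v1 = False and propagate.
Try v2 = True.
  then v4 is forced to True.
  then v6 is forced to True.
  then v3 is forced to False.
v5, v7 are now unconstrained; take v5 = True, v7 = True.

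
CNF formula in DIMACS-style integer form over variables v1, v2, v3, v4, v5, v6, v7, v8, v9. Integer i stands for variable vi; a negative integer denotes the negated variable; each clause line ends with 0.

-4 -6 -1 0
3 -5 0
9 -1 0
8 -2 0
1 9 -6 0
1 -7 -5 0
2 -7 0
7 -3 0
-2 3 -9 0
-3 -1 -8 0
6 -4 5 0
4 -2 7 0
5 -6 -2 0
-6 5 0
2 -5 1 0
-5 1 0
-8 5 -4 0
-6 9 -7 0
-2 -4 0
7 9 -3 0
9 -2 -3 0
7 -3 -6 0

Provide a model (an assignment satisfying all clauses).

v1=False  v2=False  v3=False  v4=False  v5=False  v6=False  v7=False  v8=False  v9=True

Try v1 = False.
  then v5 is forced to False.
  then v6 is forced to False.
  then v4 is forced to False.
Set v2 = False and propagate.
  then v7 is forced to False.
  then v3 is forced to False.
v8, v9 are now unconstrained; take v8 = False, v9 = True.
Check each clause:
  1. (~v1 | ~v4 | ~v6) — ~v6 is true.
  2. (~v5 | v3) — ~v5 is true.
  3. (~v1 | v9) — v9 is true.
  4. (v8 | ~v2) — ~v2 is true.
  5. (~v6 | v1 | v9) — ~v6 is true.
  6. (~v7 | ~v5 | v1) — ~v7 is true.
  7. (v2 | ~v7) — ~v7 is true.
  8. (v7 | ~v3) — ~v3 is true.
  9. (~v2 | v3 | ~v9) — ~v2 is true.
  10. (~v1 | ~v3 | ~v8) — ~v8 is true.
  11. (v6 | ~v4 | v5) — ~v4 is true.
  12. (v7 | v4 | ~v2) — ~v2 is true.
  13. (~v2 | ~v6 | v5) — ~v6 is true.
  14. (v5 | ~v6) — ~v6 is true.
  15. (~v5 | v1 | v2) — ~v5 is true.
  16. (~v5 | v1) — ~v5 is true.
  17. (~v8 | ~v4 | v5) — ~v8 is true.
  18. (~v7 | v9 | ~v6) — ~v7 is true.
  19. (~v4 | ~v2) — ~v4 is true.
  20. (v9 | ~v3 | v7) — v9 is true.
  21. (~v2 | v9 | ~v3) — v9 is true.
  22. (v7 | ~v3 | ~v6) — ~v6 is true.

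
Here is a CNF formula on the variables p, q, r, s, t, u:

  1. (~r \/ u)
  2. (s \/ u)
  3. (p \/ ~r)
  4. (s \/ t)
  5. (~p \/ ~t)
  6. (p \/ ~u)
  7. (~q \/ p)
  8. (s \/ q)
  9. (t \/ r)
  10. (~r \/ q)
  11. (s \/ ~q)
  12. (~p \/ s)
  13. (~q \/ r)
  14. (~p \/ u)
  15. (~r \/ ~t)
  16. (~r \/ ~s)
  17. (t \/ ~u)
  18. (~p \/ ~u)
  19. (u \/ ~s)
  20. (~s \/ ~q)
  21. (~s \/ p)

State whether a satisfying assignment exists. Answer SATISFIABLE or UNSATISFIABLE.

s = True:
  propagation gives r=False, t=True, p=False; an empty clause results — contradiction.
s = False:
  propagation gives u=True, t=True, p=False; an empty clause results — contradiction.
Every branch closes, so no satisfying assignment exists.

UNSATISFIABLE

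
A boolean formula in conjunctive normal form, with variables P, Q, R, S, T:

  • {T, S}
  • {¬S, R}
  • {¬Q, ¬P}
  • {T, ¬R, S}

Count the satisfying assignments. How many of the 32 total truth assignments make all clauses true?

Split on S, then R.
  S=1, R=1: T free; 3 ways for (P,Q) × 2^1 = 6.
  S=1, R=0: a clause becomes empty — 0.
  S=0, R=1: remaining (P,Q,T) ∈ {(0,0,1); (0,1,1); (1,0,1)} — 3.
  S=0, R=0: remaining (P,Q,T) ∈ {(0,0,1); (0,1,1); (1,0,1)} — 3.
Total: 6 + 0 + 3 + 3 = 12.

12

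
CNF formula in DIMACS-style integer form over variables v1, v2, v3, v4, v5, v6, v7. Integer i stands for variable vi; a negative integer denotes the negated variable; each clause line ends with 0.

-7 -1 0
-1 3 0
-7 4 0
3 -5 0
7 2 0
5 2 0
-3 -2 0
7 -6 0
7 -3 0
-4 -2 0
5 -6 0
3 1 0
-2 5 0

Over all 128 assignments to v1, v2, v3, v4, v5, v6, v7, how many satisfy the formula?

Satisfying assignments:
  v1=F v2=F v3=T v4=T v5=T v6=F v7=T
  v1=F v2=F v3=T v4=T v5=T v6=T v7=T
That's 2 in total.

2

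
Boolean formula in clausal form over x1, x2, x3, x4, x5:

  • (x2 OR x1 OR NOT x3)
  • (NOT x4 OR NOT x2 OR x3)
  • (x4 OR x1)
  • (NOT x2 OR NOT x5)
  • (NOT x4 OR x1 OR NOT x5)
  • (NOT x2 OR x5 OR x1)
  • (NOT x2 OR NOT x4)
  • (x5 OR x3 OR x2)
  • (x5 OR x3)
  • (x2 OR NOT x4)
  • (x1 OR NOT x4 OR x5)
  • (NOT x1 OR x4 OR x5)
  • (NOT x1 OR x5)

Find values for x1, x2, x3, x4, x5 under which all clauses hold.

x1=True, x2=False, x3=False, x4=False, x5=True

Check each clause:
  1. (x1 OR x2 OR NOT x3) — x1 is true.
  2. (NOT x2 OR NOT x4 OR x3) — NOT x4 is true.
  3. (x4 OR x1) — x1 is true.
  4. (NOT x2 OR NOT x5) — NOT x2 is true.
  5. (NOT x5 OR x1 OR NOT x4) — x1 is true.
  6. (x1 OR NOT x2 OR x5) — x1 is true.
  7. (NOT x2 OR NOT x4) — NOT x4 is true.
  8. (x2 OR x3 OR x5) — x5 is true.
  9. (x3 OR x5) — x5 is true.
  10. (NOT x4 OR x2) — NOT x4 is true.
  11. (x1 OR x5 OR NOT x4) — x1 is true.
  12. (x5 OR NOT x1 OR x4) — x5 is true.
  13. (NOT x1 OR x5) — x5 is true.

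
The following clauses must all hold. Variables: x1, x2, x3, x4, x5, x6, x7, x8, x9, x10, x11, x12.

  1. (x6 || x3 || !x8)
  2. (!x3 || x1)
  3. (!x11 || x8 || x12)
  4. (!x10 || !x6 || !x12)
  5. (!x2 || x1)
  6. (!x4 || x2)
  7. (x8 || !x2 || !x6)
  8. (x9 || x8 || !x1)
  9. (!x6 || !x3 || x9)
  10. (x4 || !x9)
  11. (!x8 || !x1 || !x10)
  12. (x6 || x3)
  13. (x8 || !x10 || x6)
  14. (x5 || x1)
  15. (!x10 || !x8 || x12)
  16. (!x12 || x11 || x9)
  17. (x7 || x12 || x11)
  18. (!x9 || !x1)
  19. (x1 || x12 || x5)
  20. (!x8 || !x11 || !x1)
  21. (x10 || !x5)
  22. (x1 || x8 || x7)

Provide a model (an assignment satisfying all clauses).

x1=1, x2=0, x3=0, x4=0, x5=0, x6=1, x7=1, x8=1, x9=0, x10=0, x11=0, x12=0

x7 occurs only positively in the remaining clauses — set x7 = True.
Set x1 = True and propagate.
  then x9 is forced to False.
  then x8 is forced to True.
  then x10 is forced to False.
  then x11 is forced to False.
  then x12 is forced to False.
  then x5 is forced to False.
The remaining clauses are satisfied by x2 = False, x3 = False, x4 = False, x6 = True.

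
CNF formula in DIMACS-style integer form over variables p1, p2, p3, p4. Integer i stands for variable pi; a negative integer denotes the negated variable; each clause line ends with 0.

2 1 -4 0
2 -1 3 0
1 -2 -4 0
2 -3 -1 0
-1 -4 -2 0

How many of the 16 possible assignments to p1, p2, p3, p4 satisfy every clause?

The models are:
  p1=F p2=F p3=F p4=F
  p1=F p2=F p3=T p4=F
  p1=F p2=T p3=F p4=F
  p1=F p2=T p3=T p4=F
  p1=T p2=T p3=F p4=F
  p1=T p2=T p3=T p4=F
That's 6 in total.

6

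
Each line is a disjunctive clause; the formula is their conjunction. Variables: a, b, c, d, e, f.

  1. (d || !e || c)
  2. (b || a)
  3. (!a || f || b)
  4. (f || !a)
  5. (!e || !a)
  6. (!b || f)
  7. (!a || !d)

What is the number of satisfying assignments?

Case analysis on a and b:
  a=1, b=1: remaining (c,d,e,f) ∈ {(0,0,0,1); (1,0,0,1)} — 2.
  a=1, b=0: remaining (c,d,e,f) ∈ {(0,0,0,1); (1,0,0,1)} — 2.
  a=0, b=1: 7 of the 16 assignments to (c,d,e,f) work.
  a=0, b=0: a clause becomes empty — 0.
Total: 2 + 2 + 7 + 0 = 11.

11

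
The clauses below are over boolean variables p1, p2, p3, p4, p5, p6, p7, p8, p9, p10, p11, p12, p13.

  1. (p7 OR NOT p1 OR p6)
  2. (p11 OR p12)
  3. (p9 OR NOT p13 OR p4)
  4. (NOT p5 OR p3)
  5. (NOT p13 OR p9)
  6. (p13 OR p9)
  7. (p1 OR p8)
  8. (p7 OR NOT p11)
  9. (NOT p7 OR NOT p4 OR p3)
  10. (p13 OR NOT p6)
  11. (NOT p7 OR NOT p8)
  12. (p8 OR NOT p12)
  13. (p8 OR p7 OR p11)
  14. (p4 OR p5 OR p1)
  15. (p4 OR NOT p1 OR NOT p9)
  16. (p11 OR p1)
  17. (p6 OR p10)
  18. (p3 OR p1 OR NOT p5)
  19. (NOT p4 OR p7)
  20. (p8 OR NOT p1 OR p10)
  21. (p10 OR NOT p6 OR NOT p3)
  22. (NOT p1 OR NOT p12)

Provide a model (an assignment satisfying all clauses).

p1=True, p2=False, p3=True, p4=True, p5=True, p6=False, p7=True, p8=False, p9=True, p10=True, p11=True, p12=False, p13=True

Check each clause:
  1. (p6 OR p7 OR NOT p1) — p7 is true.
  2. (p11 OR p12) — p11 is true.
  3. (p9 OR NOT p13 OR p4) — p9 is true.
  4. (p3 OR NOT p5) — p3 is true.
  5. (p9 OR NOT p13) — p9 is true.
  6. (p9 OR p13) — p9 is true.
  7. (p8 OR p1) — p1 is true.
  8. (NOT p11 OR p7) — p7 is true.
  9. (NOT p4 OR p3 OR NOT p7) — p3 is true.
  10. (p13 OR NOT p6) — NOT p6 is true.
  11. (NOT p7 OR NOT p8) — NOT p8 is true.
  12. (p8 OR NOT p12) — NOT p12 is true.
  13. (p11 OR p8 OR p7) — p11 is true.
  14. (p5 OR p4 OR p1) — p1 is true.
  15. (NOT p1 OR NOT p9 OR p4) — p4 is true.
  16. (p1 OR p11) — p1 is true.
  17. (p10 OR p6) — p10 is true.
  18. (p1 OR NOT p5 OR p3) — p3 is true.
  19. (p7 OR NOT p4) — p7 is true.
  20. (NOT p1 OR p10 OR p8) — p10 is true.
  21. (p10 OR NOT p6 OR NOT p3) — NOT p6 is true.
  22. (NOT p1 OR NOT p12) — NOT p12 is true.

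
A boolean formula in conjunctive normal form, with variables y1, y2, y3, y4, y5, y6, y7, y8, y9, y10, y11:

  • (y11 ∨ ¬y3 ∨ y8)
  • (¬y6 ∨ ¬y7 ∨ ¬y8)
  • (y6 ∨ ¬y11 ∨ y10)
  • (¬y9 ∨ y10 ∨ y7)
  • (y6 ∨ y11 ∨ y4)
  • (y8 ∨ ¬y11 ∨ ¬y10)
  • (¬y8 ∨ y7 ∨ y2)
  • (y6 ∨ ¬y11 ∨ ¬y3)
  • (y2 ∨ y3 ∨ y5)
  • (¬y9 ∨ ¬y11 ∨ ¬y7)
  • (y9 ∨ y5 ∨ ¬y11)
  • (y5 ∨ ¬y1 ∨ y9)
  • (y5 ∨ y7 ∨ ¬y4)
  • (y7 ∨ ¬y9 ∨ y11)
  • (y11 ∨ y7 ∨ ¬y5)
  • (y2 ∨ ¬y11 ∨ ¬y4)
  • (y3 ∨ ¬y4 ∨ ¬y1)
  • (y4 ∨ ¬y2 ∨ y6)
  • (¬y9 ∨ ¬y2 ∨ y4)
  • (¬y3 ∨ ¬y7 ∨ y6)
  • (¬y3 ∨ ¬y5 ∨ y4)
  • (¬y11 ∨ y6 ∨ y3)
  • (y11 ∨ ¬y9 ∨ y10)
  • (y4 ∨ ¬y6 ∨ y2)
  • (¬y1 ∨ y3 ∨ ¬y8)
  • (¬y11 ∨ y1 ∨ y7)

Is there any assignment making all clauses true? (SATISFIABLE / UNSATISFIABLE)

Branch on y1: take y1 = True.
Try y2 = True.
Branch on y3: take y3 = False.
  then y4 is forced to False.
  then y6 is forced to True.
  then y9 is forced to False.
  then y5 is forced to True.
  then y8 is forced to False.
For the remaining variables, y7 = True, y10 = True, y11 = False works.
So y1 = 1  y2 = 1  y3 = 0  y4 = 0  y5 = 1  y6 = 1  y7 = 1  y8 = 0  y9 = 0  y10 = 1  y11 = 0 is a satisfying assignment.

SATISFIABLE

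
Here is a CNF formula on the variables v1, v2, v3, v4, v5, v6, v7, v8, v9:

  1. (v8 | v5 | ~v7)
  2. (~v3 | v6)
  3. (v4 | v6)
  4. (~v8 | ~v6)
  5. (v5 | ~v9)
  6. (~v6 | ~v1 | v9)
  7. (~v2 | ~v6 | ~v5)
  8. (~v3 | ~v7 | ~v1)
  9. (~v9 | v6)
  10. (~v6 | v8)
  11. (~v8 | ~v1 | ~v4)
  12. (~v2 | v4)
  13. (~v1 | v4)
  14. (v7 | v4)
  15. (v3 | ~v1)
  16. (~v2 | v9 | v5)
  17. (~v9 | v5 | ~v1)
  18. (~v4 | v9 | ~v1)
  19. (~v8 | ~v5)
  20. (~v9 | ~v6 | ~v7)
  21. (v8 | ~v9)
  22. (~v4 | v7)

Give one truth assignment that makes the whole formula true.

v1=F, v2=T, v3=F, v4=T, v5=T, v6=F, v7=T, v8=F, v9=F

Pure literal: v1 appears only negated; assign v1 = False.
Branch on v2: take v2 = True.
  then v4 is forced to True.
  then v7 is forced to True.
Try v3 = False.
Try v5 = True.
  then v6 is forced to False.
  then v9 is forced to False.
  then v8 is forced to False.
Every clause has at least one true literal under this assignment.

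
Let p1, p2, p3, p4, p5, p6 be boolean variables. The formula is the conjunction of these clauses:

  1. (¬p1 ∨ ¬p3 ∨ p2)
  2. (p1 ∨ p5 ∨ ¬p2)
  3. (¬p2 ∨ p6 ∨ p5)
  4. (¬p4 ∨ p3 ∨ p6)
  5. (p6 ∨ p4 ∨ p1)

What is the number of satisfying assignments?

32

Split on p1, then p2.
  p1=T, p2=T: 11 of the 16 assignments to (p3,p4,p5,p6) work.
  p1=T, p2=F: p5 free; 3 ways for (p3,p4,p6) × 2^1 = 6.
  p1=F, p2=T: 5 of the 16 assignments to (p3,p4,p5,p6) work.
  p1=F, p2=F: p5 free; 5 ways for (p3,p4,p6) × 2^1 = 10.
Total: 11 + 6 + 5 + 10 = 32.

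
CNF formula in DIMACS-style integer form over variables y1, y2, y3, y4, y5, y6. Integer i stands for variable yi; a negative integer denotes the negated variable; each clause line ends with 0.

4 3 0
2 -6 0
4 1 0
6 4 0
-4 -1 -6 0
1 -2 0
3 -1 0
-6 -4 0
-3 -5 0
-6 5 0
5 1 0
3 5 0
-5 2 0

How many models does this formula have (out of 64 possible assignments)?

Satisfying assignments:
  y1=1 y2=0 y3=1 y4=1 y5=0 y6=0
  y1=1 y2=1 y3=1 y4=1 y5=0 y6=0
That's 2 in total.

2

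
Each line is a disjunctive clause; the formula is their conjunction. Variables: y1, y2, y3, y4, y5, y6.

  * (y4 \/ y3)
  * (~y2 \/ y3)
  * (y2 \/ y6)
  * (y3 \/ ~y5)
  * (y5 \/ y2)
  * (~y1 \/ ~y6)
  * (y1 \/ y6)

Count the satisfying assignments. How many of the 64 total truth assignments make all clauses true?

10

Case analysis on y2 and y3:
  y2=1, y3=1: y4, y5 free; 2 ways for (y1,y6) × 2^2 = 8.
  y2=1, y3=0: a clause becomes empty — 0.
  y2=0, y3=1: remaining (y1,y4,y5,y6) ∈ {(0,0,1,1); (0,1,1,1)} — 2.
  y2=0, y3=0: a clause becomes empty — 0.
Total: 8 + 0 + 2 + 0 = 10.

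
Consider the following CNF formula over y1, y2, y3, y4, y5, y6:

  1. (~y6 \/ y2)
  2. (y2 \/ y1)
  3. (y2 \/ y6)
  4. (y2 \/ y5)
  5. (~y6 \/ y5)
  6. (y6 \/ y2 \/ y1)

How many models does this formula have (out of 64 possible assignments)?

Case analysis on y2 and y6:
  y2=1, y6=1: forces y5=1; y1, y3, y4 free → 2^3 = 8.
  y2=1, y6=0: y1, y3, y4, y5 free → 2^4 = 16.
  y2=0, y6=1: a clause becomes empty — 0.
  y2=0, y6=0: a clause becomes empty — 0.
Total: 8 + 16 + 0 + 0 = 24.

24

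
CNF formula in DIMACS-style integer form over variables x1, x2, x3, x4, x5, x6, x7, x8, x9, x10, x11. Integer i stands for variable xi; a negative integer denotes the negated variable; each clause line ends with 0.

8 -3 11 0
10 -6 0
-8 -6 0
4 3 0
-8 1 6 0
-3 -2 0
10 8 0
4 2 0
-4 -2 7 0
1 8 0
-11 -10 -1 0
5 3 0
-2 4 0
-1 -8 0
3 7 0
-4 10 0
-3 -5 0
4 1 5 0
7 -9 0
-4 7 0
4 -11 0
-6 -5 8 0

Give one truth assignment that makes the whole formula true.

x1=T, x2=T, x3=F, x4=T, x5=T, x6=F, x7=T, x8=F, x9=T, x10=T, x11=F

Check each clause:
  1. (x11 ∨ ¬x3 ∨ x8) — ¬x3 is true.
  2. (x10 ∨ ¬x6) — x10 is true.
  3. (¬x6 ∨ ¬x8) — ¬x8 is true.
  4. (x4 ∨ x3) — x4 is true.
  5. (¬x8 ∨ x1 ∨ x6) — ¬x8 is true.
  6. (¬x2 ∨ ¬x3) — ¬x3 is true.
  7. (x8 ∨ x10) — x10 is true.
  8. (x4 ∨ x2) — x2 is true.
  9. (x7 ∨ ¬x2 ∨ ¬x4) — x7 is true.
  10. (x1 ∨ x8) — x1 is true.
  11. (¬x1 ∨ ¬x10 ∨ ¬x11) — ¬x11 is true.
  12. (x3 ∨ x5) — x5 is true.
  13. (¬x2 ∨ x4) — x4 is true.
  14. (¬x1 ∨ ¬x8) — ¬x8 is true.
  15. (x3 ∨ x7) — x7 is true.
  16. (¬x4 ∨ x10) — x10 is true.
  17. (¬x3 ∨ ¬x5) — ¬x3 is true.
  18. (x4 ∨ x1 ∨ x5) — x1 is true.
  19. (x7 ∨ ¬x9) — x7 is true.
  20. (x7 ∨ ¬x4) — x7 is true.
  21. (¬x11 ∨ x4) — x4 is true.
  22. (x8 ∨ ¬x6 ∨ ¬x5) — ¬x6 is true.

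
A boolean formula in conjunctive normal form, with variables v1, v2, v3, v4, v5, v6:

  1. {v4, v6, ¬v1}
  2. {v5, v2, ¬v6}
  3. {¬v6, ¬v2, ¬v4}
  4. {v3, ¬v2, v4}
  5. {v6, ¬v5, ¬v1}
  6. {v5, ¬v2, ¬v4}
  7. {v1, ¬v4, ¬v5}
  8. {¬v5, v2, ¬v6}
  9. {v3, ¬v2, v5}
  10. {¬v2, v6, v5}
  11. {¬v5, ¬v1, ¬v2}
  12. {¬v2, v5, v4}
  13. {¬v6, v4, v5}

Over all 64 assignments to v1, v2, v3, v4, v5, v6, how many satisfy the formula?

Split on v5, then v2.
  v5=1, v2=1: remaining (v1,v3,v4,v6) ∈ {(0,1,0,0); (0,1,0,1)} — 2.
  v5=1, v2=0: remaining (v1,v3,v4,v6) ∈ {(0,0,0,0); (0,1,0,0)} — 2.
  v5=0, v2=1: a clause becomes empty — 0.
  v5=0, v2=0: v3 free; 3 ways for (v1,v4,v6) × 2^1 = 6.
Total: 2 + 2 + 0 + 6 = 10.

10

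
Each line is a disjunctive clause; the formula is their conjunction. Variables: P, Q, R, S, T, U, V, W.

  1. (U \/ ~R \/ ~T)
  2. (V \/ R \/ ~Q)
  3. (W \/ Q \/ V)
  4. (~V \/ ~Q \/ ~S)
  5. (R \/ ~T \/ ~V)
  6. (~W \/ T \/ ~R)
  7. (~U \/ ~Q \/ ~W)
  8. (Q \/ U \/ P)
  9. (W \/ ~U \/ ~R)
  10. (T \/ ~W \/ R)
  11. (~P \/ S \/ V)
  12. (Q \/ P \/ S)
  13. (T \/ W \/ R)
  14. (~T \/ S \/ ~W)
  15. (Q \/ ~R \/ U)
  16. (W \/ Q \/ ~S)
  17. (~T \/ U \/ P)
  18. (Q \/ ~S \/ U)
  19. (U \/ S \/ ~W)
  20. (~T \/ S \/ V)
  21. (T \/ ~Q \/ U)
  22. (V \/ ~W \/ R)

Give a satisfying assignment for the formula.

P = 0, Q = 0, R = 1, S = 1, T = 1, U = 1, V = 0, W = 1

Check each clause:
  1. (U \/ ~T \/ ~R) — U is true.
  2. (R \/ V \/ ~Q) — R is true.
  3. (V \/ W \/ Q) — W is true.
  4. (~Q \/ ~S \/ ~V) — ~V is true.
  5. (~T \/ R \/ ~V) — R is true.
  6. (~W \/ T \/ ~R) — T is true.
  7. (~U \/ ~W \/ ~Q) — ~Q is true.
  8. (P \/ Q \/ U) — U is true.
  9. (~U \/ ~R \/ W) — W is true.
  10. (T \/ R \/ ~W) — R is true.
  11. (V \/ S \/ ~P) — S is true.
  12. (Q \/ P \/ S) — S is true.
  13. (W \/ R \/ T) — W is true.
  14. (~T \/ S \/ ~W) — S is true.
  15. (~R \/ U \/ Q) — U is true.
  16. (Q \/ W \/ ~S) — W is true.
  17. (U \/ ~T \/ P) — U is true.
  18. (Q \/ ~S \/ U) — U is true.
  19. (~W \/ S \/ U) — S is true.
  20. (S \/ ~T \/ V) — S is true.
  21. (U \/ ~Q \/ T) — T is true.
  22. (R \/ V \/ ~W) — R is true.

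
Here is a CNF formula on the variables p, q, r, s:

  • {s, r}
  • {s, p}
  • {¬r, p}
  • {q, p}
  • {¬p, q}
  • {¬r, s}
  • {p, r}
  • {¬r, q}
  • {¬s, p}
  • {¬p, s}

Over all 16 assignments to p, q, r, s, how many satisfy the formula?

2

The models are:
  p=1 q=1 r=0 s=1
  p=1 q=1 r=1 s=1
Count: 2.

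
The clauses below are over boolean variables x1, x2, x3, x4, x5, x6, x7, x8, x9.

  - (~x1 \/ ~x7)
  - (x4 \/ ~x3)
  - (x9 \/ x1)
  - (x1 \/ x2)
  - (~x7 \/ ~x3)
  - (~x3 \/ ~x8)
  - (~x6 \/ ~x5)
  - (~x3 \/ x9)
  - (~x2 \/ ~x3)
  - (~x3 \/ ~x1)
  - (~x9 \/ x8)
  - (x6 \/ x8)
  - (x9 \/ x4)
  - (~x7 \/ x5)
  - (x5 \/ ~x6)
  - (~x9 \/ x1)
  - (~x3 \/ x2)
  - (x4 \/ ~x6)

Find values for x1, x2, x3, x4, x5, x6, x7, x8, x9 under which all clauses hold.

x1=True, x2=True, x3=False, x4=False, x5=True, x6=False, x7=False, x8=True, x9=True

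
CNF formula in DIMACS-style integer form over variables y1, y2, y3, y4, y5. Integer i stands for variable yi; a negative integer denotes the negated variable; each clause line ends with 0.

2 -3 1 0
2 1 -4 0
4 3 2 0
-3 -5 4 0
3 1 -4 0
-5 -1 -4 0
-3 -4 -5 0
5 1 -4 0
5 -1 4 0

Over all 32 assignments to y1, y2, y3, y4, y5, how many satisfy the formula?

8

Case analysis on y4 and y1:
  y4=1, y1=1: remaining (y2,y3,y5) ∈ {(0,0,0); (0,1,0); (1,0,0); (1,1,0)} — 4.
  y4=1, y1=0: a clause becomes empty — 0.
  y4=0, y1=1: remaining (y2,y3,y5) ∈ {(1,0,1)} — 1.
  y4=0, y1=0: remaining (y2,y3,y5) ∈ {(1,0,0); (1,0,1); (1,1,0)} — 3.
Total: 4 + 0 + 1 + 3 = 8.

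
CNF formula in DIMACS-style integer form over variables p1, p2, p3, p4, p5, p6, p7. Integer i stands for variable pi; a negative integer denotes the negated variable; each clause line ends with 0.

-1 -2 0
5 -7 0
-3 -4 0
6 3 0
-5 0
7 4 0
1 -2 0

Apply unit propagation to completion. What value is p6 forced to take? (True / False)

True

(~p5) is a unit clause: p5 = False.
(~p7 | p5) with p5 = False leaves only ~p7, so p7 = False.
From (p7 | p4) and p7 = False: p4 = True.
(~p3 | ~p4): since p4 = True, the clause reduces to (~p3). p3 = False.
(p3 | p6) with p3 = False leaves only p6, so p6 = True.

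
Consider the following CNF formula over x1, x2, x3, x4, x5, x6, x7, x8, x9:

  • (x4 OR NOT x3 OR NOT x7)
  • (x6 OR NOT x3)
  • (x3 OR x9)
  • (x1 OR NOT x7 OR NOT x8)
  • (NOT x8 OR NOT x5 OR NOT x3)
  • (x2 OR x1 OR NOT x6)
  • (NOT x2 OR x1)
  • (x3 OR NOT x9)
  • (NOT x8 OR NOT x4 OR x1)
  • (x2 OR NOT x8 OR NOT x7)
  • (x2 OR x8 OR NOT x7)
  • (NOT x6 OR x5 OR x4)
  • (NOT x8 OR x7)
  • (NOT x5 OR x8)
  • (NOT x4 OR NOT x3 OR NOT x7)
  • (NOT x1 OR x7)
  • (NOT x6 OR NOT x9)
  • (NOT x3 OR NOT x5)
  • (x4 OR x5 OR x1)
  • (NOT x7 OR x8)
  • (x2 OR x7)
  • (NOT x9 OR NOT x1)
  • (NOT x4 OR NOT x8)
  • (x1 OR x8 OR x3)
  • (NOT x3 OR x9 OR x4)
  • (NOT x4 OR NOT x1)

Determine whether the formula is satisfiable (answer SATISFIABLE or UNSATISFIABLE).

x8 = True:
  propagation gives x7=True, x1=True, x2=True, x9=False; an empty clause results — contradiction.
x8 = False:
  propagation gives x5=False, x7=False, x1=False, x2=False; an empty clause results — contradiction.
Every branch closes, so no satisfying assignment exists.

UNSATISFIABLE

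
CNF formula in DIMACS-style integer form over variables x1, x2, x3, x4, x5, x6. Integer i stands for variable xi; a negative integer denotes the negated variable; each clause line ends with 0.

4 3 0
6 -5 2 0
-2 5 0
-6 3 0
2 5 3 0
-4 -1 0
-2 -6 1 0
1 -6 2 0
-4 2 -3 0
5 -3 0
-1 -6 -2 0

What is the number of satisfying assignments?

5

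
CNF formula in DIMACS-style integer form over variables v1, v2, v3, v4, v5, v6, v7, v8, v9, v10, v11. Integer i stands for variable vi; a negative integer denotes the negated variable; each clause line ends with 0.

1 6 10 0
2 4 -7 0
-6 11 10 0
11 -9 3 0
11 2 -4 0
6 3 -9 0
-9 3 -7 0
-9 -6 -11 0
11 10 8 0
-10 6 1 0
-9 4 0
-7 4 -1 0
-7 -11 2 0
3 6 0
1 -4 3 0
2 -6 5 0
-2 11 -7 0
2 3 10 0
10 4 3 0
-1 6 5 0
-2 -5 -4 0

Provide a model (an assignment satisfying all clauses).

v1 = T, v2 = T, v3 = T, v4 = F, v5 = T, v6 = F, v7 = F, v8 = F, v9 = F, v10 = T, v11 = T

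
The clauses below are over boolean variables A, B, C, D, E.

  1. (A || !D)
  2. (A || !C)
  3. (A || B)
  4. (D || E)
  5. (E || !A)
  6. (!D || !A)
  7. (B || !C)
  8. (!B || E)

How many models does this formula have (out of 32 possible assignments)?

4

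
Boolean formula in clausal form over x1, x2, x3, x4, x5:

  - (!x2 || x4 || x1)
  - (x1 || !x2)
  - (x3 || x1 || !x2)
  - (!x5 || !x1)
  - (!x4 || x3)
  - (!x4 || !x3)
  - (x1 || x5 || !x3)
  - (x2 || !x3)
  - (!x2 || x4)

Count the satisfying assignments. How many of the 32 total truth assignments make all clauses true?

3

The models are:
  x1=F x2=F x3=F x4=F x5=F
  x1=F x2=F x3=F x4=F x5=T
  x1=T x2=F x3=F x4=F x5=F
That's 3 in total.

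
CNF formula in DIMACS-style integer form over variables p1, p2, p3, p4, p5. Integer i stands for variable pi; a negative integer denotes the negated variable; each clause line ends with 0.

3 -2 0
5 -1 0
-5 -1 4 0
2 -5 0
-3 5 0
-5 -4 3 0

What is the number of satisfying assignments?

5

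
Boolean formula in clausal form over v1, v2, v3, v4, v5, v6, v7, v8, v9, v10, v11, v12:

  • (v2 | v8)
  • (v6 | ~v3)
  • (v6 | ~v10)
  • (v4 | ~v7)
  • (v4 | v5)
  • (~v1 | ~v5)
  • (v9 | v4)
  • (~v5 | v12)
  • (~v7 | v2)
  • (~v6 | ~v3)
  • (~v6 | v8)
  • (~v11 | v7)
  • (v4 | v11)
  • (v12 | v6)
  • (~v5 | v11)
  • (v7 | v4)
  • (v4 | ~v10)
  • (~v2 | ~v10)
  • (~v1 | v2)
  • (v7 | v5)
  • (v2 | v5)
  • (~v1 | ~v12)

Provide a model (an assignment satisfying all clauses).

v1=True  v2=True  v3=False  v4=True  v5=False  v6=True  v7=True  v8=True  v9=True  v10=False  v11=True  v12=False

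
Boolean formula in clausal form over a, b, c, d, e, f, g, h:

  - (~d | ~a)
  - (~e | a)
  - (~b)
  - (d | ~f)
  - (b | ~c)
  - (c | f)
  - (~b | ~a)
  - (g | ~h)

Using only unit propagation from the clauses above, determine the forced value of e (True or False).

False

(~b) stands alone — b = False.
(b | ~c) with b = False leaves only ~c, so c = False.
From (f | c) and c = False: f = True.
(~f | d) with f = True leaves only d, so d = True.
In (~a | ~d), ~d is now false; ~a must hold, so a = False.
(~e | a) with a = False leaves only ~e, so e = False.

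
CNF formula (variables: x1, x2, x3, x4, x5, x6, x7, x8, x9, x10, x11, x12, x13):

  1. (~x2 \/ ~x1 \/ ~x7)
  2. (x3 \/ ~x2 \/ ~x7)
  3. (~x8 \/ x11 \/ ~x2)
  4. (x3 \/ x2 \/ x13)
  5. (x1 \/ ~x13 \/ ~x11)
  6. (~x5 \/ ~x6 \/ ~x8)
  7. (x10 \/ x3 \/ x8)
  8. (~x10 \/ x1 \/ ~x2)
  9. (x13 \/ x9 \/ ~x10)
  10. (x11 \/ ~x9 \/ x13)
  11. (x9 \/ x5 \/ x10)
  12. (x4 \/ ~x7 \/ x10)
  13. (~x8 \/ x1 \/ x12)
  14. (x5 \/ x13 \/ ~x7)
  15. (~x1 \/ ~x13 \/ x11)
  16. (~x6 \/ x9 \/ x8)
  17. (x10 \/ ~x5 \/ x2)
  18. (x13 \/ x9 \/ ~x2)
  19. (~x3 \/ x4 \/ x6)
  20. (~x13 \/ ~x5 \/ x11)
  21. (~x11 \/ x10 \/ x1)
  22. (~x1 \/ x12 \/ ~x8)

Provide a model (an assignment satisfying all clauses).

x1=F  x2=T  x3=T  x4=F  x5=F  x6=T  x7=F  x8=F  x9=T  x10=F  x11=F  x12=T  x13=T

Pure literal: x7 appears only negated; assign x7 = False.
x12 occurs only positively in the remaining clauses — set x12 = True.
Branch on x1: take x1 = False.
Branch on x2: take x2 = True.
  then x10 is forced to False.
  then x11 is forced to False.
  then x8 is forced to False.
  then x3 is forced to True.
For the remaining variables, x4 = False, x5 = False, x6 = True, x9 = True, x13 = True works.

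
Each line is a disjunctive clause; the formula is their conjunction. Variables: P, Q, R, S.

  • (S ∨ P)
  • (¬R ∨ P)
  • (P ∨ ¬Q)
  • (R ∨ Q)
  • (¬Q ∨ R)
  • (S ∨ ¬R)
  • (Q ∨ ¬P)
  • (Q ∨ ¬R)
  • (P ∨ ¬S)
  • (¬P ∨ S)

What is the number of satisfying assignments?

1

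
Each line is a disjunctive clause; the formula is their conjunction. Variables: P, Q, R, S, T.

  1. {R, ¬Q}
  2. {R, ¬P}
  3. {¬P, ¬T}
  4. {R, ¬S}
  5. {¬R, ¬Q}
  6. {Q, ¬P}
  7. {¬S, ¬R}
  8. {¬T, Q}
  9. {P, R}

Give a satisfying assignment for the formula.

P=F, Q=F, R=T, S=F, T=F

Check each clause:
  1. {R, ¬Q} — R is true.
  2. {¬P, R} — R is true.
  3. {¬T, ¬P} — ¬T is true.
  4. {R, ¬S} — R is true.
  5. {¬R, ¬Q} — ¬Q is true.
  6. {¬P, Q} — ¬P is true.
  7. {¬R, ¬S} — ¬S is true.
  8. {¬T, Q} — ¬T is true.
  9. {R, P} — R is true.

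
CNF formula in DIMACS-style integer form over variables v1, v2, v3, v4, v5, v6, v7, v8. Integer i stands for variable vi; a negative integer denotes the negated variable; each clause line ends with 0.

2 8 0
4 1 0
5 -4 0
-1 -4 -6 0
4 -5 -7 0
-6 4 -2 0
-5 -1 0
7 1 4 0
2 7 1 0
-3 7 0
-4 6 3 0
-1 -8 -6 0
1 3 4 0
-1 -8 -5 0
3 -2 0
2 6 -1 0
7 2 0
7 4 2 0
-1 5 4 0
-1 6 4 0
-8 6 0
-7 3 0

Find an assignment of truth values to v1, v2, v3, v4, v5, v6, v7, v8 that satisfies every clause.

v1=F, v2=T, v3=T, v4=T, v5=T, v6=T, v7=T, v8=F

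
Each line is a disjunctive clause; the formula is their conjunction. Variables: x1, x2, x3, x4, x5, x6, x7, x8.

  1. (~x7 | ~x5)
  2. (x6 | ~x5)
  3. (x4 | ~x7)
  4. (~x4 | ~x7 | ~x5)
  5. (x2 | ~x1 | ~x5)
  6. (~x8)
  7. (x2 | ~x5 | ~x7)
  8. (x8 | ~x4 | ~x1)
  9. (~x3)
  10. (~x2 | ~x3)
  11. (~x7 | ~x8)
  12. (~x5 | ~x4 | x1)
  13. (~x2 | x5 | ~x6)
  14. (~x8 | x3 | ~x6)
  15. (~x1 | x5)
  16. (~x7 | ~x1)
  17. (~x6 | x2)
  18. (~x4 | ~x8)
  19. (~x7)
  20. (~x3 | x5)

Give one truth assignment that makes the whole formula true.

x1=F  x2=F  x3=F  x4=F  x5=F  x6=F  x7=F  x8=F

Unit propagation: (~x8) forces x8 = False.
The clause (~x3) is unit: x3 must be False.
(~x7) is a unit clause, so x7 = False.
Pure literal: x4 appears only negated; assign x4 = False.
Set x1 = False and propagate.
Try x2 = False.
  then x6 is forced to False.
  then x5 is forced to False.
Every clause has at least one true literal under this assignment.
Check each clause:
  1. (~x7 | ~x5) — ~x7 is true.
  2. (x6 | ~x5) — ~x5 is true.
  3. (~x7 | x4) — ~x7 is true.
  4. (~x7 | ~x5 | ~x4) — ~x7 is true.
  5. (~x5 | ~x1 | x2) — ~x5 is true.
  6. (~x8) — ~x8 is true.
  7. (x2 | ~x5 | ~x7) — ~x7 is true.
  8. (~x4 | ~x1 | x8) — ~x4 is true.
  9. (~x3) — ~x3 is true.
  10. (~x3 | ~x2) — ~x3 is true.
  11. (~x8 | ~x7) — ~x8 is true.
  12. (~x5 | ~x4 | x1) — ~x5 is true.
  13. (~x6 | x5 | ~x2) — ~x6 is true.
  14. (~x8 | x3 | ~x6) — ~x8 is true.
  15. (x5 | ~x1) — ~x1 is true.
  16. (~x1 | ~x7) — ~x7 is true.
  17. (x2 | ~x6) — ~x6 is true.
  18. (~x4 | ~x8) — ~x8 is true.
  19. (~x7) — ~x7 is true.
  20. (x5 | ~x3) — ~x3 is true.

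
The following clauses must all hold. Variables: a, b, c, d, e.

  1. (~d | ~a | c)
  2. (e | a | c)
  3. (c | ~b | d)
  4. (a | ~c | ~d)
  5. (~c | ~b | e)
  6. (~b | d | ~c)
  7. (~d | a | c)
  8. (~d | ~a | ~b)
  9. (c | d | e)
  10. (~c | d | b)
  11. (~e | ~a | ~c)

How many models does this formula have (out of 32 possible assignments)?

3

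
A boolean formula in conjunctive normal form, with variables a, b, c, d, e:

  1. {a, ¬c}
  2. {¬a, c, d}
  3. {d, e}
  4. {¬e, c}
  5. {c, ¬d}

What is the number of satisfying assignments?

The models are:
  a=T b=F c=T d=F e=T
  a=T b=F c=T d=T e=F
  a=T b=F c=T d=T e=T
  a=T b=T c=T d=F e=T
  a=T b=T c=T d=T e=F
  a=T b=T c=T d=T e=T
Count: 6.

6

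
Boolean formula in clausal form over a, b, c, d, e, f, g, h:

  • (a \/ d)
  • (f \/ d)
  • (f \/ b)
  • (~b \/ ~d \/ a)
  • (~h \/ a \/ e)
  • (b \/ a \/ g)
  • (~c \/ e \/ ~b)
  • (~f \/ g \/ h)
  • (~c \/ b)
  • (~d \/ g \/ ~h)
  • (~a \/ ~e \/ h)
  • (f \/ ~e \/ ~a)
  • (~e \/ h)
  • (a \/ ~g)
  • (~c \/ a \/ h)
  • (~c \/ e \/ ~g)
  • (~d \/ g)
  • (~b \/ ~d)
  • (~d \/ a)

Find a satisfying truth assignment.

a=T, b=F, c=F, d=F, e=T, f=T, g=T, h=T

Check each clause:
  1. (d \/ a) — a is true.
  2. (f \/ d) — f is true.
  3. (f \/ b) — f is true.
  4. (~d \/ ~b \/ a) — a is true.
  5. (e \/ ~h \/ a) — a is true.
  6. (b \/ a \/ g) — a is true.
  7. (~c \/ e \/ ~b) — e is true.
  8. (~f \/ g \/ h) — h is true.
  9. (~c \/ b) — ~c is true.
  10. (g \/ ~d \/ ~h) — ~d is true.
  11. (~e \/ ~a \/ h) — h is true.
  12. (~e \/ f \/ ~a) — f is true.
  13. (~e \/ h) — h is true.
  14. (~g \/ a) — a is true.
  15. (h \/ ~c \/ a) — h is true.
  16. (~c \/ ~g \/ e) — e is true.
  17. (g \/ ~d) — ~d is true.
  18. (~d \/ ~b) — ~d is true.
  19. (~d \/ a) — a is true.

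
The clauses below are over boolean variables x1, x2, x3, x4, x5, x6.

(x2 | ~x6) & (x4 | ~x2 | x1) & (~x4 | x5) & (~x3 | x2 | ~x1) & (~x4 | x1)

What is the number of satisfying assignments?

Case analysis on x1 and x2:
  x1=1, x2=1: x3, x6 free; 3 ways for (x4,x5) × 2^2 = 12.
  x1=1, x2=0: remaining (x3,x4,x5,x6) ∈ {(0,0,0,0); (0,0,1,0); (0,1,1,0)} — 3.
  x1=0, x2=1: a clause becomes empty — 0.
  x1=0, x2=0: remaining (x3,x4,x5,x6) ∈ {(0,0,0,0); (0,0,1,0); (1,0,0,0); (1,0,1,0)} — 4.
Total: 12 + 3 + 0 + 4 = 19.

19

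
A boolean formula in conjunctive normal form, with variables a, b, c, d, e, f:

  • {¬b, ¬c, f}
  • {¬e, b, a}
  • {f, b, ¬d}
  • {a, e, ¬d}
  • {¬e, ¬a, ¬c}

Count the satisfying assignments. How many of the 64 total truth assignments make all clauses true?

32

Split on a, then b.
  a=1, b=1: d free; 5 ways for (c,e,f) × 2^1 = 10.
  a=1, b=0: 9 of the 16 assignments to (c,d,e,f) work.
  a=0, b=1: 9 of the 16 assignments to (c,d,e,f) work.
  a=0, b=0: remaining (c,d,e,f) ∈ {(0,0,0,0); (0,0,0,1); (1,0,0,0); (1,0,0,1)} — 4.
Total: 10 + 9 + 9 + 4 = 32.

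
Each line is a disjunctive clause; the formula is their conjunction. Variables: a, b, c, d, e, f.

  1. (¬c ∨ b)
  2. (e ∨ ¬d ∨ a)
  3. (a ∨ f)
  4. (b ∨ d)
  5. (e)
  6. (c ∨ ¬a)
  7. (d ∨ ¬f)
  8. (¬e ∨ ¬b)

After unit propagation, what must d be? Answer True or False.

Unit clause (e) sets e = True.
(¬e ∨ ¬b): since e = True, the clause reduces to (¬b). b = False.
From (b ∨ ¬c) and b = False: c = False.
In (b ∨ d), b is now false; d must hold, so d = True.

True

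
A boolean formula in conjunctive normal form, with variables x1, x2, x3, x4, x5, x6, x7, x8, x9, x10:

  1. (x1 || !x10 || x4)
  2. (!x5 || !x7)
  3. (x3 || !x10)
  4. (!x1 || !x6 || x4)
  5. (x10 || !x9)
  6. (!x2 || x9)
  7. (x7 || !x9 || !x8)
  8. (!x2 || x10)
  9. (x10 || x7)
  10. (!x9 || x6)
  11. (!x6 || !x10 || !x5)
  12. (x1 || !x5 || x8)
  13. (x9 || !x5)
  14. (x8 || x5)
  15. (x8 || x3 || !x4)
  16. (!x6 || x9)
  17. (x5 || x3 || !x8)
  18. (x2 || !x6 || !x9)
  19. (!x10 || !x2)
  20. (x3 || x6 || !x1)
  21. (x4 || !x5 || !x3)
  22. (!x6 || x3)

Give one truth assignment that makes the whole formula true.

x1 = 1, x2 = 0, x3 = 1, x4 = 0, x5 = 0, x6 = 0, x7 = 1, x8 = 1, x9 = 0, x10 = 0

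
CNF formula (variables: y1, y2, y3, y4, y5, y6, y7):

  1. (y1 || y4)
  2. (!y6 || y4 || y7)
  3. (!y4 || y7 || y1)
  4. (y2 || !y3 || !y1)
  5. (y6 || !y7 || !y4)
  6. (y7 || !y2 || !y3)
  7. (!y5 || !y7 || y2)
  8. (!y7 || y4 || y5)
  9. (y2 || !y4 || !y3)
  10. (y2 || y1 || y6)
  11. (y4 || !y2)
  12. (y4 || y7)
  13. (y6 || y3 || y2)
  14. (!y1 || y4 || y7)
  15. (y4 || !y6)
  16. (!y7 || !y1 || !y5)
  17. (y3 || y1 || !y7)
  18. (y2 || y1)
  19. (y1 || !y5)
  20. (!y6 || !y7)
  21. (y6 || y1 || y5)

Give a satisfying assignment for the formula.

Try y1 = True.
The remaining clauses are satisfied by y2 = True, y3 = False, y4 = True, y5 = False, y6 = False, y7 = False.
Every clause has at least one true literal under this assignment.

y1=T, y2=T, y3=F, y4=T, y5=F, y6=F, y7=F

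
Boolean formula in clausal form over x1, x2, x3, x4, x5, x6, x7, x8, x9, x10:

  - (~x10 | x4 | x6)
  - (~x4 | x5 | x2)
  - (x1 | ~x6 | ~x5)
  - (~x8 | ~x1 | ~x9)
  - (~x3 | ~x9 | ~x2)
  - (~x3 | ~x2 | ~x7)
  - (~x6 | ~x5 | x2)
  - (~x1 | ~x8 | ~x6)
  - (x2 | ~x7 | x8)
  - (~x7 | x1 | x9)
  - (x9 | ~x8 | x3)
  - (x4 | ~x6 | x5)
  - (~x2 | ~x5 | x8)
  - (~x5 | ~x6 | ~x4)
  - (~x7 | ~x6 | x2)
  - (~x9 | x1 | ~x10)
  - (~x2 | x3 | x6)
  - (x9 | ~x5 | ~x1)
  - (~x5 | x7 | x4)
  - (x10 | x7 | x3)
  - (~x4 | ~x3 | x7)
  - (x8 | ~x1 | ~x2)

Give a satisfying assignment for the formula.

x1 = T, x2 = F, x3 = F, x4 = T, x5 = T, x6 = F, x7 = F, x8 = F, x9 = T, x10 = T

Set x1 = True and propagate.
Set x2 = False and propagate.
The remaining clauses are satisfied by x3 = False, x4 = True, x5 = True, x6 = False, x7 = False, x8 = False, x9 = True, x10 = True.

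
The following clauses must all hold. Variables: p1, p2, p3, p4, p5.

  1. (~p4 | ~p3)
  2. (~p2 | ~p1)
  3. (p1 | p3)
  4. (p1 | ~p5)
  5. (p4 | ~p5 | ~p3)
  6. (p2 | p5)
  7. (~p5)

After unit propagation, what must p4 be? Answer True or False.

False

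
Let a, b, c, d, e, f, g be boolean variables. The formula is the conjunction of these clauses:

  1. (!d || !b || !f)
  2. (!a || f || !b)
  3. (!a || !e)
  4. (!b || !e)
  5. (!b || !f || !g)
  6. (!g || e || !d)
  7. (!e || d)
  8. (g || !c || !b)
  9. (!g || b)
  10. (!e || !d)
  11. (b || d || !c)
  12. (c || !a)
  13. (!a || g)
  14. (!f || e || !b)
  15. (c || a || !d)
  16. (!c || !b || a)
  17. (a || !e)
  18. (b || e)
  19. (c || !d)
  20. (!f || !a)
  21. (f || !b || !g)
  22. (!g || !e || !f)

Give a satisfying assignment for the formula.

a=F  b=T  c=F  d=F  e=F  f=F  g=F

Check each clause:
  1. (!b || !f || !d) — !f is true.
  2. (!a || !b || f) — !a is true.
  3. (!a || !e) — !e is true.
  4. (!b || !e) — !e is true.
  5. (!b || !g || !f) — !g is true.
  6. (e || !g || !d) — !g is true.
  7. (d || !e) — !e is true.
  8. (g || !b || !c) — !c is true.
  9. (b || !g) — !g is true.
  10. (!e || !d) — !e is true.
  11. (!c || d || b) — b is true.
  12. (c || !a) — !a is true.
  13. (g || !a) — !a is true.
  14. (!b || !f || e) — !f is true.
  15. (c || a || !d) — !d is true.
  16. (!c || !b || a) — !c is true.
  17. (a || !e) — !e is true.
  18. (e || b) — b is true.
  19. (c || !d) — !d is true.
  20. (!f || !a) — !f is true.
  21. (!b || !g || f) — !g is true.
  22. (!g || !f || !e) — !g is true.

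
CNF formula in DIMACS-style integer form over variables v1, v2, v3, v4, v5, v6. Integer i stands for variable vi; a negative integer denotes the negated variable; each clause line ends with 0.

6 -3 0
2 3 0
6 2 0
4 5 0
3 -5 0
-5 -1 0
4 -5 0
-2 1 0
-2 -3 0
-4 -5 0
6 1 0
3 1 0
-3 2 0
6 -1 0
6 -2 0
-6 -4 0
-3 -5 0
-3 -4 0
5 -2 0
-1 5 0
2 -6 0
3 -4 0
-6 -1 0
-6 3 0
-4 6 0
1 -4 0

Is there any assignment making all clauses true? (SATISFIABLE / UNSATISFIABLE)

v3 = True:
  propagation gives v6=True, v2=False; an empty clause results — contradiction.
v3 = False:
  propagation gives v2=True, v5=False; an empty clause results — contradiction.
Every branch closes, so no satisfying assignment exists.

UNSATISFIABLE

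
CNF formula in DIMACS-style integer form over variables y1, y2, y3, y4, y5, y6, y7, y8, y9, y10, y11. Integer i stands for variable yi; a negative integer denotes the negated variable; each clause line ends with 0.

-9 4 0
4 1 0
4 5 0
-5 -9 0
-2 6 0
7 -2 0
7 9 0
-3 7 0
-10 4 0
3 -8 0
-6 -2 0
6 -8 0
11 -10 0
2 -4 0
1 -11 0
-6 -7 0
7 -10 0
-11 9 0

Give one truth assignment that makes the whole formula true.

y1 = True  y2 = False  y3 = False  y4 = False  y5 = True  y6 = False  y7 = True  y8 = False  y9 = False  y10 = False  y11 = False

Check each clause:
  1. (~y9 | y4) — ~y9 is true.
  2. (y1 | y4) — y1 is true.
  3. (y4 | y5) — y5 is true.
  4. (~y5 | ~y9) — ~y9 is true.
  5. (~y2 | y6) — ~y2 is true.
  6. (~y2 | y7) — ~y2 is true.
  7. (y7 | y9) — y7 is true.
  8. (~y3 | y7) — ~y3 is true.
  9. (y4 | ~y10) — ~y10 is true.
  10. (y3 | ~y8) — ~y8 is true.
  11. (~y6 | ~y2) — ~y6 is true.
  12. (y6 | ~y8) — ~y8 is true.
  13. (y11 | ~y10) — ~y10 is true.
  14. (y2 | ~y4) — ~y4 is true.
  15. (~y11 | y1) — y1 is true.
  16. (~y7 | ~y6) — ~y6 is true.
  17. (~y10 | y7) — ~y10 is true.
  18. (y9 | ~y11) — ~y11 is true.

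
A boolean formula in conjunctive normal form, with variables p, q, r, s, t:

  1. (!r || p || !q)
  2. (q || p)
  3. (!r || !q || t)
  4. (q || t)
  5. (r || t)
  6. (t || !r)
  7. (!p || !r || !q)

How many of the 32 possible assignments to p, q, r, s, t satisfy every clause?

8

Split on q, then r.
  q=T, r=T: a clause becomes empty — 0.
  q=T, r=F: remaining (p,s,t) ∈ {(F,F,T); (F,T,T); (T,F,T); (T,T,T)} — 4.
  q=F, r=T: remaining (p,s,t) ∈ {(T,F,T); (T,T,T)} — 2.
  q=F, r=F: remaining (p,s,t) ∈ {(T,F,T); (T,T,T)} — 2.
Total: 0 + 4 + 2 + 2 = 8.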